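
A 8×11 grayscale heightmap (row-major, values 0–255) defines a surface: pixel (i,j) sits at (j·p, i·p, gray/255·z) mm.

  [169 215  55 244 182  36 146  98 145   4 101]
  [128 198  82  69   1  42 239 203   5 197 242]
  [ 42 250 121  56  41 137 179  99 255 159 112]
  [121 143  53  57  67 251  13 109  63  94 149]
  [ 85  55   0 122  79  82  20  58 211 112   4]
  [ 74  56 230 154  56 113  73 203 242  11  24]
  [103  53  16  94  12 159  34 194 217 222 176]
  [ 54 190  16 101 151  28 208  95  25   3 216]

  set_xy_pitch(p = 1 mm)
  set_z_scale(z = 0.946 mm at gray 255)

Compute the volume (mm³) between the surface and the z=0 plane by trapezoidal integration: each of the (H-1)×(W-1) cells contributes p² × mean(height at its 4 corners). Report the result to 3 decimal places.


height_mm = gray/255 × 0.946; cell vol = 1² × mean(4 corners)
unit = 1² × 0.946 / (4×255) = 0.000927451 mm³ per gray-sum
row 0: Σ corner-gray over 10 cells = 4962  → 4.6020
row 1: Σ corner-gray over 10 cells = 5190  → 4.8135
row 2: Σ corner-gray over 10 cells = 4718  → 4.3757
row 3: Σ corner-gray over 10 cells = 3537  → 3.2804
row 4: Σ corner-gray over 10 cells = 3941  → 3.6551
row 5: Σ corner-gray over 10 cells = 4655  → 4.3173
row 6: Σ corner-gray over 10 cells = 4185  → 3.8814
Σ rows: total corner-gray = 31188  → 28.9253 mm³

28.925


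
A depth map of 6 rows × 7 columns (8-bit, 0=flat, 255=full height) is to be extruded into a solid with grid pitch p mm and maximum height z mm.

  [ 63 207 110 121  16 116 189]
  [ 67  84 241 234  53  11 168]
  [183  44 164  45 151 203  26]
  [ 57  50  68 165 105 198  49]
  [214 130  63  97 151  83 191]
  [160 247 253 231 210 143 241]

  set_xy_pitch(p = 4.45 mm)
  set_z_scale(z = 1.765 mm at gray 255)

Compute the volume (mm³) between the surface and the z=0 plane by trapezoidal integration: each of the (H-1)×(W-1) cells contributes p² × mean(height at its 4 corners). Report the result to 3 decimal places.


height_mm = gray/255 × 1.765; cell vol = 4.45² × mean(4 corners)
unit = 4.45² × 1.765 / (4×255) = 0.0342661 mm³ per gray-sum
row 0: Σ corner-gray over 6 cells = 2873  → 98.4465
row 1: Σ corner-gray over 6 cells = 2904  → 99.5087
row 2: Σ corner-gray over 6 cells = 2701  → 92.5527
row 3: Σ corner-gray over 6 cells = 2731  → 93.5807
row 4: Σ corner-gray over 6 cells = 4022  → 137.8182
Σ rows: total corner-gray = 15231  → 521.9068 mm³

521.907


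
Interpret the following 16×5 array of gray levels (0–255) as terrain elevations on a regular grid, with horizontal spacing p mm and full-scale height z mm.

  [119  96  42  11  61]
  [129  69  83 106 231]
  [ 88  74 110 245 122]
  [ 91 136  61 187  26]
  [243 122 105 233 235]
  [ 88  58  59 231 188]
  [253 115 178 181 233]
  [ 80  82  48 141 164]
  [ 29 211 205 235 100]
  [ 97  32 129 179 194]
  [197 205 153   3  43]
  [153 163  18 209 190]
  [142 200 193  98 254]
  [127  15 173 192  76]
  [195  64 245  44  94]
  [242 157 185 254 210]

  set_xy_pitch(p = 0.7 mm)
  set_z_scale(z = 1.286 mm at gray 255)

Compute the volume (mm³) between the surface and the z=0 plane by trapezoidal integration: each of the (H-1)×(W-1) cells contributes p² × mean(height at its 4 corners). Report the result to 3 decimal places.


height_mm = gray/255 × 1.286; cell vol = 0.7² × mean(4 corners)
unit = 0.7² × 1.286 / (4×255) = 0.000617784 mm³ per gray-sum
row 0: Σ corner-gray over 4 cells = 1354  → 0.8365
row 1: Σ corner-gray over 4 cells = 1944  → 1.2010
row 2: Σ corner-gray over 4 cells = 1953  → 1.2065
row 3: Σ corner-gray over 4 cells = 2283  → 1.4104
row 4: Σ corner-gray over 4 cells = 2370  → 1.4641
row 5: Σ corner-gray over 4 cells = 2406  → 1.4864
row 6: Σ corner-gray over 4 cells = 2220  → 1.3715
row 7: Σ corner-gray over 4 cells = 2217  → 1.3696
row 8: Σ corner-gray over 4 cells = 2402  → 1.4839
row 9: Σ corner-gray over 4 cells = 1933  → 1.1942
row 10: Σ corner-gray over 4 cells = 2085  → 1.2881
row 11: Σ corner-gray over 4 cells = 2501  → 1.5451
row 12: Σ corner-gray over 4 cells = 2341  → 1.4462
row 13: Σ corner-gray over 4 cells = 1958  → 1.2096
row 14: Σ corner-gray over 4 cells = 2639  → 1.6303
Σ rows: total corner-gray = 32606  → 20.1435 mm³

20.143


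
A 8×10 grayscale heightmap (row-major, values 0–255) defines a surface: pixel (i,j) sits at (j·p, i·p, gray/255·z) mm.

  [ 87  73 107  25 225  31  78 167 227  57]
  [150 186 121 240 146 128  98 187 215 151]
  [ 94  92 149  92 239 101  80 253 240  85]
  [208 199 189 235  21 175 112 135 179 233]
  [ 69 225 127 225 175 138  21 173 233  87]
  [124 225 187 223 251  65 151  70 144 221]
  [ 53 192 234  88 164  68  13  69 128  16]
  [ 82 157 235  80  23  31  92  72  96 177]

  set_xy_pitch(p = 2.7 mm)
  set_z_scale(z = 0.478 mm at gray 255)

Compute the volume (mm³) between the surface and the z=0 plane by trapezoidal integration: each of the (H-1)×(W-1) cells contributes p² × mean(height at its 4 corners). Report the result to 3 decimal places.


height_mm = gray/255 × 0.478; cell vol = 2.7² × mean(4 corners)
unit = 2.7² × 0.478 / (4×255) = 0.00341629 mm³ per gray-sum
row 0: Σ corner-gray over 9 cells = 4953  → 16.9209
row 1: Σ corner-gray over 9 cells = 5614  → 19.1791
row 2: Σ corner-gray over 9 cells = 5602  → 19.1381
row 3: Σ corner-gray over 9 cells = 5721  → 19.5446
row 4: Σ corner-gray over 9 cells = 5767  → 19.7018
row 5: Σ corner-gray over 9 cells = 4958  → 16.9380
row 6: Σ corner-gray over 9 cells = 3812  → 13.0229
Σ rows: total corner-gray = 36427  → 124.4453 mm³

124.445


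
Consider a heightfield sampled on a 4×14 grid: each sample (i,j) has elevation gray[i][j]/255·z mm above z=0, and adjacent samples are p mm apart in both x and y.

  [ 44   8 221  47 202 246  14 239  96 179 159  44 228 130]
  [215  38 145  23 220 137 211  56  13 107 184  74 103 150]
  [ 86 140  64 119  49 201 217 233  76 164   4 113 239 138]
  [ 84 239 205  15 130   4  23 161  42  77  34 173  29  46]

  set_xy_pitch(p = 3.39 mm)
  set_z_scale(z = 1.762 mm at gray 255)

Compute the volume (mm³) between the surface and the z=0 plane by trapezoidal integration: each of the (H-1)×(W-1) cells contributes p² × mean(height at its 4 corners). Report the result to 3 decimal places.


373.854

height_mm = gray/255 × 1.762; cell vol = 3.39² × mean(4 corners)
unit = 3.39² × 1.762 / (4×255) = 0.019852 mm³ per gray-sum
row 0: Σ corner-gray over 13 cells = 6527  → 129.5743
row 1: Σ corner-gray over 13 cells = 6449  → 128.0258
row 2: Σ corner-gray over 13 cells = 5856  → 116.2535
Σ rows: total corner-gray = 18832  → 373.8536 mm³


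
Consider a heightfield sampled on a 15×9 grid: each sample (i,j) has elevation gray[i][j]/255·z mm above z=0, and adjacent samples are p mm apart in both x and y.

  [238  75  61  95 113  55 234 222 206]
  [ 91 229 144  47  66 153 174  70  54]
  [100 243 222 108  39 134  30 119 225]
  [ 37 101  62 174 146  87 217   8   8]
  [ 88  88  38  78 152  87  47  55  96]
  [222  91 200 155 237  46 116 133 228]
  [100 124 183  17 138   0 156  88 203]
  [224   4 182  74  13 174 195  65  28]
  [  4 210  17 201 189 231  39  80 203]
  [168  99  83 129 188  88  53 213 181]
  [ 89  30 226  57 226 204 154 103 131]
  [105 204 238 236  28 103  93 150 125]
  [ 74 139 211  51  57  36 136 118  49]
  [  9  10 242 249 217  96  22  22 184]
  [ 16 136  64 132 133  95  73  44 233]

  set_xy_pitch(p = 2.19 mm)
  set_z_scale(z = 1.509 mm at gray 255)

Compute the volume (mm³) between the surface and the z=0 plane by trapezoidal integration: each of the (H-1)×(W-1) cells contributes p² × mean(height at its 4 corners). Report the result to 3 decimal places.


381.428

height_mm = gray/255 × 1.509; cell vol = 2.19² × mean(4 corners)
unit = 2.19² × 1.509 / (4×255) = 0.00709541 mm³ per gray-sum
row 0: Σ corner-gray over 8 cells = 4065  → 28.8428
row 1: Σ corner-gray over 8 cells = 4026  → 28.5661
row 2: Σ corner-gray over 8 cells = 3750  → 26.6078
row 3: Σ corner-gray over 8 cells = 2909  → 20.6405
row 4: Σ corner-gray over 8 cells = 3680  → 26.1111
row 5: Σ corner-gray over 8 cells = 4121  → 29.2402
row 6: Σ corner-gray over 8 cells = 3381  → 23.9896
row 7: Σ corner-gray over 8 cells = 3807  → 27.0122
row 8: Σ corner-gray over 8 cells = 4196  → 29.7723
row 9: Σ corner-gray over 8 cells = 4275  → 30.3329
row 10: Σ corner-gray over 8 cells = 4554  → 32.3125
row 11: Σ corner-gray over 8 cells = 3953  → 28.0481
row 12: Σ corner-gray over 8 cells = 3528  → 25.0326
row 13: Σ corner-gray over 8 cells = 3512  → 24.9191
Σ rows: total corner-gray = 53757  → 381.4278 mm³


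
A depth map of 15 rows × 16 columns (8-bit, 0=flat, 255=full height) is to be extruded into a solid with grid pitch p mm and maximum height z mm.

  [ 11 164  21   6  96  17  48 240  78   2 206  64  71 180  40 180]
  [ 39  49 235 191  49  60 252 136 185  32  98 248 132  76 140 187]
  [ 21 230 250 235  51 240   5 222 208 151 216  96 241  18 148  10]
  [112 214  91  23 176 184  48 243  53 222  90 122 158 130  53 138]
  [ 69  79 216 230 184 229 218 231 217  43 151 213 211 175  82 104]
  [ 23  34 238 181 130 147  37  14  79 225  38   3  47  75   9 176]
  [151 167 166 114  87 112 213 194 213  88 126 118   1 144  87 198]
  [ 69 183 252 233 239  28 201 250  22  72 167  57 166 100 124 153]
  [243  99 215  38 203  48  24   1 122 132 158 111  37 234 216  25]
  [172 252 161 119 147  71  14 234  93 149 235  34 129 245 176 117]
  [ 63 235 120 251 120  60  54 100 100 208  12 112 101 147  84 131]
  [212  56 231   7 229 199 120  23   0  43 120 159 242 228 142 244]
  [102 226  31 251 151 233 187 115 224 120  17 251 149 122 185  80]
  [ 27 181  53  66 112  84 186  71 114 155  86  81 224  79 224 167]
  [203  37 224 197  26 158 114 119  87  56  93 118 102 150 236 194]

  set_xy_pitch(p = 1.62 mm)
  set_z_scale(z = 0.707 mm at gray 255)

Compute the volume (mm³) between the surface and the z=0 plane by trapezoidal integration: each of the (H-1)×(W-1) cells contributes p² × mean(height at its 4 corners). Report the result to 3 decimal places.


height_mm = gray/255 × 0.707; cell vol = 1.62² × mean(4 corners)
unit = 1.62² × 0.707 / (4×255) = 0.00181907 mm³ per gray-sum
row 0: Σ corner-gray over 15 cells = 6649  → 12.0950
row 1: Σ corner-gray over 15 cells = 8645  → 15.7259
row 2: Σ corner-gray over 15 cells = 8517  → 15.4930
row 3: Σ corner-gray over 15 cells = 8995  → 16.3625
row 4: Σ corner-gray over 15 cells = 7844  → 14.2688
row 5: Σ corner-gray over 15 cells = 6722  → 12.2278
row 6: Σ corner-gray over 15 cells = 8419  → 15.3147
row 7: Σ corner-gray over 15 cells = 7954  → 14.4689
row 8: Σ corner-gray over 15 cells = 7951  → 14.4634
row 9: Σ corner-gray over 15 cells = 8009  → 14.5689
row 10: Σ corner-gray over 15 cells = 7656  → 13.9268
row 11: Σ corner-gray over 15 cells = 8760  → 15.9350
row 12: Σ corner-gray over 15 cells = 8332  → 15.1565
row 13: Σ corner-gray over 15 cells = 7457  → 13.5648
Σ rows: total corner-gray = 111910  → 203.5721 mm³

203.572


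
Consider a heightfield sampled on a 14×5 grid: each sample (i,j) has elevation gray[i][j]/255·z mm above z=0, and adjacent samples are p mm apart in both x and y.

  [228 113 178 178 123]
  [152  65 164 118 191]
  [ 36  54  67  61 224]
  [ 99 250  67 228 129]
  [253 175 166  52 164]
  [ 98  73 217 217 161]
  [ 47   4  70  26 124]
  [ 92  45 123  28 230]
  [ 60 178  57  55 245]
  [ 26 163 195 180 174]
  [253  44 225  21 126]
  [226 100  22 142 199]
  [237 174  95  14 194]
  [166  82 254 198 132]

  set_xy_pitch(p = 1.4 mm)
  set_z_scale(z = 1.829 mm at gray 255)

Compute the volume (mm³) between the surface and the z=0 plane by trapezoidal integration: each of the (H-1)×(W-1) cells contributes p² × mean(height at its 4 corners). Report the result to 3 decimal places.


90.939

height_mm = gray/255 × 1.829; cell vol = 1.4² × mean(4 corners)
unit = 1.4² × 1.829 / (4×255) = 0.00351455 mm³ per gray-sum
row 0: Σ corner-gray over 4 cells = 2326  → 8.1748
row 1: Σ corner-gray over 4 cells = 1661  → 5.8377
row 2: Σ corner-gray over 4 cells = 1942  → 6.8253
row 3: Σ corner-gray over 4 cells = 2521  → 8.8602
row 4: Σ corner-gray over 4 cells = 2476  → 8.7020
row 5: Σ corner-gray over 4 cells = 1644  → 5.7779
row 6: Σ corner-gray over 4 cells = 1085  → 3.8133
row 7: Σ corner-gray over 4 cells = 1599  → 5.6198
row 8: Σ corner-gray over 4 cells = 2161  → 7.5949
row 9: Σ corner-gray over 4 cells = 2235  → 7.8550
row 10: Σ corner-gray over 4 cells = 1912  → 6.7198
row 11: Σ corner-gray over 4 cells = 1950  → 6.8534
row 12: Σ corner-gray over 4 cells = 2363  → 8.3049
Σ rows: total corner-gray = 25875  → 90.9390 mm³


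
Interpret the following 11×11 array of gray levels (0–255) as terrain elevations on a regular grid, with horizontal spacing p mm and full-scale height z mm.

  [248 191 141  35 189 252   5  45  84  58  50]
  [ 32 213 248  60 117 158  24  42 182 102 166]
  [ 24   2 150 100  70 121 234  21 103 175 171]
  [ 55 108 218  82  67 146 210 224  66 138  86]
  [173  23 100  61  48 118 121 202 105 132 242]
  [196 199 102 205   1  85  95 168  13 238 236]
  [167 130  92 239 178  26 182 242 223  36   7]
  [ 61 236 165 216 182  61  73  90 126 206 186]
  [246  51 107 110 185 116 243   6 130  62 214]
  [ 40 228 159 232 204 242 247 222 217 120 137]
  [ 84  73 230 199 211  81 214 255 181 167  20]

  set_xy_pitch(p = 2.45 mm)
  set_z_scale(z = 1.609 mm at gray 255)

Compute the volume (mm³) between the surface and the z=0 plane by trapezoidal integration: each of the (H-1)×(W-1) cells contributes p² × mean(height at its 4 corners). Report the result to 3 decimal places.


height_mm = gray/255 × 1.609; cell vol = 2.45² × mean(4 corners)
unit = 2.45² × 1.609 / (4×255) = 0.00946865 mm³ per gray-sum
row 0: Σ corner-gray over 10 cells = 4788  → 45.3359
row 1: Σ corner-gray over 10 cells = 4637  → 43.9061
row 2: Σ corner-gray over 10 cells = 4806  → 45.5063
row 3: Σ corner-gray over 10 cells = 4894  → 46.3396
row 4: Σ corner-gray over 10 cells = 4879  → 46.1975
row 5: Σ corner-gray over 10 cells = 5514  → 52.2101
row 6: Σ corner-gray over 10 cells = 5827  → 55.1738
row 7: Σ corner-gray over 10 cells = 5437  → 51.4810
row 8: Σ corner-gray over 10 cells = 6399  → 60.5899
row 9: Σ corner-gray over 10 cells = 7245  → 68.6004
Σ rows: total corner-gray = 54426  → 515.3407 mm³

515.341


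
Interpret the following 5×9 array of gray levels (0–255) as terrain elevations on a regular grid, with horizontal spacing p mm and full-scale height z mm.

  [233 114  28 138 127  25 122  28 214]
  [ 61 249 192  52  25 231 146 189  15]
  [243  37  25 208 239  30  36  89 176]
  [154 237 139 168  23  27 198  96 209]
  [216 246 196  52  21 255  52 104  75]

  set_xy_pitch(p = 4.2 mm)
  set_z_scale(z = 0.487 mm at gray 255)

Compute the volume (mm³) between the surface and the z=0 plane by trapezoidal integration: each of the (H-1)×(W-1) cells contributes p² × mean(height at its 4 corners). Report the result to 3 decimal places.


height_mm = gray/255 × 0.487; cell vol = 4.2² × mean(4 corners)
unit = 4.2² × 0.487 / (4×255) = 0.00842224 mm³ per gray-sum
row 0: Σ corner-gray over 8 cells = 3855  → 32.4677
row 1: Σ corner-gray over 8 cells = 3991  → 33.6131
row 2: Σ corner-gray over 8 cells = 3886  → 32.7288
row 3: Σ corner-gray over 8 cells = 4282  → 36.0640
Σ rows: total corner-gray = 16014  → 134.8737 mm³

134.874


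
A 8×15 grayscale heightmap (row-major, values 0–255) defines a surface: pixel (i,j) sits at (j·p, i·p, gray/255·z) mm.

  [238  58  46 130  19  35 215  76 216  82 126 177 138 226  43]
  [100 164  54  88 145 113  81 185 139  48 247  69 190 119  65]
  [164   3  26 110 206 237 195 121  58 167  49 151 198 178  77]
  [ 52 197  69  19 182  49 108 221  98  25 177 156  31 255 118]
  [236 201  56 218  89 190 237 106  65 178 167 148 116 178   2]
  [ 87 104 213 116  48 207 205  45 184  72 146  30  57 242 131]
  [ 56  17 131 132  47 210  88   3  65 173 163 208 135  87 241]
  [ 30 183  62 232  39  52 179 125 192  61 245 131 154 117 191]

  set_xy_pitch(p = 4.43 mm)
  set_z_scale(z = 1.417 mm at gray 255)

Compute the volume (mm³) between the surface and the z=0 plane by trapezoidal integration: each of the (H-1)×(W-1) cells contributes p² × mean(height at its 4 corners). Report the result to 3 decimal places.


1358.035

height_mm = gray/255 × 1.417; cell vol = 4.43² × mean(4 corners)
unit = 4.43² × 1.417 / (4×255) = 0.0272632 mm³ per gray-sum
row 0: Σ corner-gray over 14 cells = 6818  → 185.8806
row 1: Σ corner-gray over 14 cells = 7088  → 193.2417
row 2: Σ corner-gray over 14 cells = 6983  → 190.3791
row 3: Σ corner-gray over 14 cells = 7480  → 203.9289
row 4: Σ corner-gray over 14 cells = 7692  → 209.7087
row 5: Σ corner-gray over 14 cells = 6771  → 184.5993
row 6: Σ corner-gray over 14 cells = 6980  → 190.2973
Σ rows: total corner-gray = 49812  → 1358.0355 mm³


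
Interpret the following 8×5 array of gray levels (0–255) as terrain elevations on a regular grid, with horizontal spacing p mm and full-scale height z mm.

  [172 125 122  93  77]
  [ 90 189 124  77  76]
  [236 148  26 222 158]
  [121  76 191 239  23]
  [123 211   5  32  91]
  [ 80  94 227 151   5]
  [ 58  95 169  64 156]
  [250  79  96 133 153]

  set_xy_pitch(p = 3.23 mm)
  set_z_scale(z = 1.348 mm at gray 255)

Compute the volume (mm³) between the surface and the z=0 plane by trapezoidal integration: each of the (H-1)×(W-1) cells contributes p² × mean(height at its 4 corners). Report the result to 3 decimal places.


189.472

height_mm = gray/255 × 1.348; cell vol = 3.23² × mean(4 corners)
unit = 3.23² × 1.348 / (4×255) = 0.0137878 mm³ per gray-sum
row 0: Σ corner-gray over 4 cells = 1875  → 25.8521
row 1: Σ corner-gray over 4 cells = 2132  → 29.3956
row 2: Σ corner-gray over 4 cells = 2342  → 32.2910
row 3: Σ corner-gray over 4 cells = 1866  → 25.7280
row 4: Σ corner-gray over 4 cells = 1739  → 23.9770
row 5: Σ corner-gray over 4 cells = 1899  → 26.1830
row 6: Σ corner-gray over 4 cells = 1889  → 26.0451
Σ rows: total corner-gray = 13742  → 189.4719 mm³


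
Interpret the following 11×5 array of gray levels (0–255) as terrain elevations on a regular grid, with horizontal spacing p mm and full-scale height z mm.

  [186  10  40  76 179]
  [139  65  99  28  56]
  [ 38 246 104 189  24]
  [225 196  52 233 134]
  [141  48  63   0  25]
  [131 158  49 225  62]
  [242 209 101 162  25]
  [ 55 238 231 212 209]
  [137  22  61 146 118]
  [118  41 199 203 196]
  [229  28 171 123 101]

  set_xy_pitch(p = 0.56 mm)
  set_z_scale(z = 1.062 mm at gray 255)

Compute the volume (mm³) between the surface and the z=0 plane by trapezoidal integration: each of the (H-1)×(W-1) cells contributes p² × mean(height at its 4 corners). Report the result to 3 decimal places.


height_mm = gray/255 × 1.062; cell vol = 0.56² × mean(4 corners)
unit = 0.56² × 1.062 / (4×255) = 0.000326513 mm³ per gray-sum
row 0: Σ corner-gray over 4 cells = 1196  → 0.3905
row 1: Σ corner-gray over 4 cells = 1719  → 0.5613
row 2: Σ corner-gray over 4 cells = 2461  → 0.8035
row 3: Σ corner-gray over 4 cells = 1709  → 0.5580
row 4: Σ corner-gray over 4 cells = 1445  → 0.4718
row 5: Σ corner-gray over 4 cells = 2268  → 0.7405
row 6: Σ corner-gray over 4 cells = 2837  → 0.9263
row 7: Σ corner-gray over 4 cells = 2339  → 0.7637
row 8: Σ corner-gray over 4 cells = 1913  → 0.6246
row 9: Σ corner-gray over 4 cells = 2174  → 0.7098
Σ rows: total corner-gray = 20061  → 6.5502 mm³

6.550


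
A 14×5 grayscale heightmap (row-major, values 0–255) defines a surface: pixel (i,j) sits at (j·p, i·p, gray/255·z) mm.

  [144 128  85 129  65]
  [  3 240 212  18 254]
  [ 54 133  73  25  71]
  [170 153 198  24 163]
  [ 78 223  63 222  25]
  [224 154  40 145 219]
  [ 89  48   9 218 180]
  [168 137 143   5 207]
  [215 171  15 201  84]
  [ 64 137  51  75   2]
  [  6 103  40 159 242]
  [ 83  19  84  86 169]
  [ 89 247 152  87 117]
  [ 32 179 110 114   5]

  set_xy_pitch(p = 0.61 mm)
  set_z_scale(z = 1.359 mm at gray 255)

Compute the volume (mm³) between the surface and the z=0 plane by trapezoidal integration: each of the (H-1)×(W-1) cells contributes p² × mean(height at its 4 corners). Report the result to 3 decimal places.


11.962

height_mm = gray/255 × 1.359; cell vol = 0.61² × mean(4 corners)
unit = 0.61² × 1.359 / (4×255) = 0.000495769 mm³ per gray-sum
row 0: Σ corner-gray over 4 cells = 2090  → 1.0362
row 1: Σ corner-gray over 4 cells = 1784  → 0.8845
row 2: Σ corner-gray over 4 cells = 1670  → 0.8279
row 3: Σ corner-gray over 4 cells = 2202  → 1.0917
row 4: Σ corner-gray over 4 cells = 2240  → 1.1105
row 5: Σ corner-gray over 4 cells = 1940  → 0.9618
row 6: Σ corner-gray over 4 cells = 1764  → 0.8745
row 7: Σ corner-gray over 4 cells = 2018  → 1.0005
row 8: Σ corner-gray over 4 cells = 1665  → 0.8255
row 9: Σ corner-gray over 4 cells = 1444  → 0.7159
row 10: Σ corner-gray over 4 cells = 1482  → 0.7347
row 11: Σ corner-gray over 4 cells = 1808  → 0.8963
row 12: Σ corner-gray over 4 cells = 2021  → 1.0019
Σ rows: total corner-gray = 24128  → 11.9619 mm³


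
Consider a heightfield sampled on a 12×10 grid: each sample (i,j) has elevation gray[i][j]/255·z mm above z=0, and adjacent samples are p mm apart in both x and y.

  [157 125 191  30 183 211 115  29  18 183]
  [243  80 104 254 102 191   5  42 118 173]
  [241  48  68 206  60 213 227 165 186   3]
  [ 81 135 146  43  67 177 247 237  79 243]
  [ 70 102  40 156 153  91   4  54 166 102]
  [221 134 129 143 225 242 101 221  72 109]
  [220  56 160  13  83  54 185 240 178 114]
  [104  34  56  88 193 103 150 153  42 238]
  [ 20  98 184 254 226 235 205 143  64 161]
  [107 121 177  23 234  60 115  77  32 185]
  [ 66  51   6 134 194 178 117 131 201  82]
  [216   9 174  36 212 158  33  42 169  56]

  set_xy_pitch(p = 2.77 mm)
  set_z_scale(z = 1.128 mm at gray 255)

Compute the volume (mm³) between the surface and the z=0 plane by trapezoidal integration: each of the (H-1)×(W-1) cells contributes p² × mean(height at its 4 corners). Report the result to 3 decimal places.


height_mm = gray/255 × 1.128; cell vol = 2.77² × mean(4 corners)
unit = 2.77² × 1.128 / (4×255) = 0.00848532 mm³ per gray-sum
row 0: Σ corner-gray over 9 cells = 4352  → 36.9281
row 1: Σ corner-gray over 9 cells = 4798  → 40.7126
row 2: Σ corner-gray over 9 cells = 5176  → 43.9200
row 3: Σ corner-gray over 9 cells = 4290  → 36.4020
row 4: Σ corner-gray over 9 cells = 4568  → 38.7610
row 5: Σ corner-gray over 9 cells = 5136  → 43.5806
row 6: Σ corner-gray over 9 cells = 4252  → 36.0796
row 7: Σ corner-gray over 9 cells = 4979  → 42.2484
row 8: Σ corner-gray over 9 cells = 4969  → 42.1636
row 9: Σ corner-gray over 9 cells = 4142  → 35.1462
row 10: Σ corner-gray over 9 cells = 4110  → 34.8747
Σ rows: total corner-gray = 50772  → 430.8169 mm³

430.817


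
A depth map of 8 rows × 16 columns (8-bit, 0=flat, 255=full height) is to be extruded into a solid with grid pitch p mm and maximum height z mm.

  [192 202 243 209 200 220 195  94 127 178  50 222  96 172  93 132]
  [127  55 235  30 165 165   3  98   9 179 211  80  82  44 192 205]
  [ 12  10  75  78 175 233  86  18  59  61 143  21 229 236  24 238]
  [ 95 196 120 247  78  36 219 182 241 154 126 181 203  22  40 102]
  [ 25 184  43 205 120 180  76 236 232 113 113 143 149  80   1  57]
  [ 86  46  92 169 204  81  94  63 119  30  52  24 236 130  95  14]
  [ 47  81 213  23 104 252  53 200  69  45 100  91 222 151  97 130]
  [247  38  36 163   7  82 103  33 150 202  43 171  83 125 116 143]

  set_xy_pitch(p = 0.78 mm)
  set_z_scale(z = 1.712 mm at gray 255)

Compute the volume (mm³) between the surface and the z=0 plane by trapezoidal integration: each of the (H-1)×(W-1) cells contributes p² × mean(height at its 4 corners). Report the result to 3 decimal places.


51.573

height_mm = gray/255 × 1.712; cell vol = 0.78² × mean(4 corners)
unit = 0.78² × 1.712 / (4×255) = 0.00102116 mm³ per gray-sum
row 0: Σ corner-gray over 15 cells = 8354  → 8.5308
row 1: Σ corner-gray over 15 cells = 6574  → 6.7131
row 2: Σ corner-gray over 15 cells = 7433  → 7.5903
row 3: Σ corner-gray over 15 cells = 8119  → 8.2908
row 4: Σ corner-gray over 15 cells = 6802  → 6.9459
row 5: Σ corner-gray over 15 cells = 6549  → 6.6876
row 6: Σ corner-gray over 15 cells = 6673  → 6.8142
Σ rows: total corner-gray = 50504  → 51.5725 mm³


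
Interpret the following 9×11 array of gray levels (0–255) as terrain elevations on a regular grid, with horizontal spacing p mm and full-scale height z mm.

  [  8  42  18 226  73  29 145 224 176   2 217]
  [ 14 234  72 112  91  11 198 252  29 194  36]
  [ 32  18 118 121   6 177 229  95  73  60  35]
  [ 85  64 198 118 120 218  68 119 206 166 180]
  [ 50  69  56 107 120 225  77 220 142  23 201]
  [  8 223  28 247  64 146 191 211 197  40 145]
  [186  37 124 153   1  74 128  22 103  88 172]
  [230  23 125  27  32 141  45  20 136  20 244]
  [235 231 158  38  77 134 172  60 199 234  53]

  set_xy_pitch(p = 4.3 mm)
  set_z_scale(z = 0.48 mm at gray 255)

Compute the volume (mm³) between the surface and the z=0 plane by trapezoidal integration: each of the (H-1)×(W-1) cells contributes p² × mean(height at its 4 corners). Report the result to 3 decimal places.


317.010

height_mm = gray/255 × 0.48; cell vol = 4.3² × mean(4 corners)
unit = 4.3² × 0.48 / (4×255) = 0.00870118 mm³ per gray-sum
row 0: Σ corner-gray over 10 cells = 4531  → 39.4250
row 1: Σ corner-gray over 10 cells = 4297  → 37.3890
row 2: Σ corner-gray over 10 cells = 4680  → 40.7215
row 3: Σ corner-gray over 10 cells = 5148  → 44.7937
row 4: Σ corner-gray over 10 cells = 5176  → 45.0373
row 5: Σ corner-gray over 10 cells = 4665  → 40.5910
row 6: Σ corner-gray over 10 cells = 3430  → 29.8450
row 7: Σ corner-gray over 10 cells = 4506  → 39.2075
Σ rows: total corner-gray = 36433  → 317.0100 mm³


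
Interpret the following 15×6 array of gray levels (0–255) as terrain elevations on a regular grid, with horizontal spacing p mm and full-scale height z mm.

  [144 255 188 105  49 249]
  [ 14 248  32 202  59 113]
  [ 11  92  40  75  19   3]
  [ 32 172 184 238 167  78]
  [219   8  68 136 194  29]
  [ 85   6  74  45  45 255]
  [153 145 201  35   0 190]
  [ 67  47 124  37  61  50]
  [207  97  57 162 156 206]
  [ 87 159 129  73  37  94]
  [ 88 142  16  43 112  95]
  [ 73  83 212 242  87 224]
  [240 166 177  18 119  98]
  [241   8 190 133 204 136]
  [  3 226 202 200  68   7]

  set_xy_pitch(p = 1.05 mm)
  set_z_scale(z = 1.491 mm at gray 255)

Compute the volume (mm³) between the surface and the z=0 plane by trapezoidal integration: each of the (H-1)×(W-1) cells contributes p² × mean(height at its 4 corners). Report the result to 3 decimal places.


height_mm = gray/255 × 1.491; cell vol = 1.05² × mean(4 corners)
unit = 1.05² × 1.491 / (4×255) = 0.0016116 mm³ per gray-sum
row 0: Σ corner-gray over 5 cells = 2796  → 4.5060
row 1: Σ corner-gray over 5 cells = 1675  → 2.6994
row 2: Σ corner-gray over 5 cells = 2098  → 3.3811
row 3: Σ corner-gray over 5 cells = 2692  → 4.3384
row 4: Σ corner-gray over 5 cells = 1740  → 2.8042
row 5: Σ corner-gray over 5 cells = 1785  → 2.8767
row 6: Σ corner-gray over 5 cells = 1760  → 2.8364
row 7: Σ corner-gray over 5 cells = 2012  → 3.2425
row 8: Σ corner-gray over 5 cells = 2334  → 3.7615
row 9: Σ corner-gray over 5 cells = 1786  → 2.8783
row 10: Σ corner-gray over 5 cells = 2354  → 3.7937
row 11: Σ corner-gray over 5 cells = 2843  → 4.5818
row 12: Σ corner-gray over 5 cells = 2745  → 4.4238
row 13: Σ corner-gray over 5 cells = 2849  → 4.5914
Σ rows: total corner-gray = 31469  → 50.7153 mm³

50.715


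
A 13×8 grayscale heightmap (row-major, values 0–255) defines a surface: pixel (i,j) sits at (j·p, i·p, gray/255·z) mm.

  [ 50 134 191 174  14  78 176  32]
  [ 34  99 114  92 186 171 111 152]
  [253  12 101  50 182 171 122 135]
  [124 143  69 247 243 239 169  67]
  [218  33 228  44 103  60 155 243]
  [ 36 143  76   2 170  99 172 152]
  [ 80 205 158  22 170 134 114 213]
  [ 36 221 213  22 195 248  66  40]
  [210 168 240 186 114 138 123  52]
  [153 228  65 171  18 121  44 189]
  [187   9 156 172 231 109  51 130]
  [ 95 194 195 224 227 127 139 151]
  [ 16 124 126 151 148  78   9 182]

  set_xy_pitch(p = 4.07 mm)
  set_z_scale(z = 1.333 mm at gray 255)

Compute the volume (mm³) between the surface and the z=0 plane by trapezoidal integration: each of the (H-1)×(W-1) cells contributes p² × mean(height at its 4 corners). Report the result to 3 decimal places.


975.937

height_mm = gray/255 × 1.333; cell vol = 4.07² × mean(4 corners)
unit = 4.07² × 1.333 / (4×255) = 0.0216481 mm³ per gray-sum
row 0: Σ corner-gray over 7 cells = 3348  → 72.4777
row 1: Σ corner-gray over 7 cells = 3396  → 73.5168
row 2: Σ corner-gray over 7 cells = 4075  → 88.2158
row 3: Σ corner-gray over 7 cells = 4118  → 89.1467
row 4: Σ corner-gray over 7 cells = 3219  → 69.6851
row 5: Σ corner-gray over 7 cells = 3411  → 73.8415
row 6: Σ corner-gray over 7 cells = 3905  → 84.5356
row 7: Σ corner-gray over 7 cells = 4206  → 91.0517
row 8: Σ corner-gray over 7 cells = 3836  → 83.0419
row 9: Σ corner-gray over 7 cells = 3409  → 73.7982
row 10: Σ corner-gray over 7 cells = 4231  → 91.5929
row 11: Σ corner-gray over 7 cells = 3928  → 85.0335
Σ rows: total corner-gray = 45082  → 975.9374 mm³


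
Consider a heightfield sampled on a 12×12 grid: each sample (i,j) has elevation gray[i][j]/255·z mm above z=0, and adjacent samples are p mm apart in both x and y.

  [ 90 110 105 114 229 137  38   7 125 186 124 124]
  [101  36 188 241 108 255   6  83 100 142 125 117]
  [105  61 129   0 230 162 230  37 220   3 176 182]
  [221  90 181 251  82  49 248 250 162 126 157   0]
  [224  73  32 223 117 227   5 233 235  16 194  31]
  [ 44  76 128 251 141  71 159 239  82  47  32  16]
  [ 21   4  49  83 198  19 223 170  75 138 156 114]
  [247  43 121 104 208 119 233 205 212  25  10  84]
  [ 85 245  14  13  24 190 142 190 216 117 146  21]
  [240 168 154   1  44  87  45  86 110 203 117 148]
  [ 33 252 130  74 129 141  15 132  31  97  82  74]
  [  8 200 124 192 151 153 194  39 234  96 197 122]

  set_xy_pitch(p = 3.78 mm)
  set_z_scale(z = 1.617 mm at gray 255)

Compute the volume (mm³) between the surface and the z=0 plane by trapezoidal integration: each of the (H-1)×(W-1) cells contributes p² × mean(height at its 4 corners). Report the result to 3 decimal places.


height_mm = gray/255 × 1.617; cell vol = 3.78² × mean(4 corners)
unit = 3.78² × 1.617 / (4×255) = 0.0226513 mm³ per gray-sum
row 0: Σ corner-gray over 11 cells = 5350  → 121.1845
row 1: Σ corner-gray over 11 cells = 5569  → 126.1452
row 2: Σ corner-gray over 11 cells = 6196  → 140.3476
row 3: Σ corner-gray over 11 cells = 6378  → 144.4701
row 4: Σ corner-gray over 11 cells = 5477  → 124.0613
row 5: Σ corner-gray over 11 cells = 4877  → 110.4705
row 6: Σ corner-gray over 11 cells = 5256  → 119.0553
row 7: Σ corner-gray over 11 cells = 5591  → 126.6435
row 8: Σ corner-gray over 11 cells = 5118  → 115.9294
row 9: Σ corner-gray over 11 cells = 4691  → 106.2573
row 10: Σ corner-gray over 11 cells = 5563  → 126.0093
Σ rows: total corner-gray = 60066  → 1360.5740 mm³

1360.574


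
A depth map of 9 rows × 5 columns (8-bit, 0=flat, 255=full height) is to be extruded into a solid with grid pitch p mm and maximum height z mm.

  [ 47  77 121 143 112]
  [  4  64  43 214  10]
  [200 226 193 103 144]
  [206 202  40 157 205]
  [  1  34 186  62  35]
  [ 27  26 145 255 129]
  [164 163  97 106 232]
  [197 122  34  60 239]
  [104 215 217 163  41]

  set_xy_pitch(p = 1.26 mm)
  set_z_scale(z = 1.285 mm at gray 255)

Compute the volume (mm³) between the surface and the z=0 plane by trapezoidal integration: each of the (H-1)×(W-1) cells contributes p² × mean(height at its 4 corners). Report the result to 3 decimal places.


height_mm = gray/255 × 1.285; cell vol = 1.26² × mean(4 corners)
unit = 1.26² × 1.285 / (4×255) = 0.00200006 mm³ per gray-sum
row 0: Σ corner-gray over 4 cells = 1497  → 2.9941
row 1: Σ corner-gray over 4 cells = 2044  → 4.0881
row 2: Σ corner-gray over 4 cells = 2597  → 5.1942
row 3: Σ corner-gray over 4 cells = 1809  → 3.6181
row 4: Σ corner-gray over 4 cells = 1608  → 3.2161
row 5: Σ corner-gray over 4 cells = 2136  → 4.2721
row 6: Σ corner-gray over 4 cells = 1996  → 3.9921
row 7: Σ corner-gray over 4 cells = 2203  → 4.4061
Σ rows: total corner-gray = 15890  → 31.7810 mm³

31.781


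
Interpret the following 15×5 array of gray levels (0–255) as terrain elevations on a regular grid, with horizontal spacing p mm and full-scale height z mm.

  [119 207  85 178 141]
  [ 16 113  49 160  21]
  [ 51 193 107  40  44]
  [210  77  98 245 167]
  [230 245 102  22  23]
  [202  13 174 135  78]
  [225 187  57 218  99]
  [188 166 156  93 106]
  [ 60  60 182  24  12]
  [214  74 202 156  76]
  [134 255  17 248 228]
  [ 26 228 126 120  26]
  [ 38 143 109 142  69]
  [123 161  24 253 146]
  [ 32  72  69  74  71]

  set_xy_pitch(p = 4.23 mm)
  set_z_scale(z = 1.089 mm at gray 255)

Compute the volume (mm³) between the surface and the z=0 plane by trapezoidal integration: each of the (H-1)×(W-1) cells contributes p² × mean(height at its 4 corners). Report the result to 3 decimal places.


height_mm = gray/255 × 1.089; cell vol = 4.23² × mean(4 corners)
unit = 4.23² × 1.089 / (4×255) = 0.0191033 mm³ per gray-sum
row 0: Σ corner-gray over 4 cells = 1881  → 35.9333
row 1: Σ corner-gray over 4 cells = 1456  → 27.8144
row 2: Σ corner-gray over 4 cells = 1992  → 38.0538
row 3: Σ corner-gray over 4 cells = 2208  → 42.1801
row 4: Σ corner-gray over 4 cells = 1915  → 36.5828
row 5: Σ corner-gray over 4 cells = 2172  → 41.4924
row 6: Σ corner-gray over 4 cells = 2372  → 45.3130
row 7: Σ corner-gray over 4 cells = 1728  → 33.0105
row 8: Σ corner-gray over 4 cells = 1758  → 33.5836
row 9: Σ corner-gray over 4 cells = 2556  → 48.8280
row 10: Σ corner-gray over 4 cells = 2402  → 45.8861
row 11: Σ corner-gray over 4 cells = 1895  → 36.2008
row 12: Σ corner-gray over 4 cells = 2040  → 38.9707
row 13: Σ corner-gray over 4 cells = 1678  → 32.0553
Σ rows: total corner-gray = 28053  → 535.9049 mm³

535.905


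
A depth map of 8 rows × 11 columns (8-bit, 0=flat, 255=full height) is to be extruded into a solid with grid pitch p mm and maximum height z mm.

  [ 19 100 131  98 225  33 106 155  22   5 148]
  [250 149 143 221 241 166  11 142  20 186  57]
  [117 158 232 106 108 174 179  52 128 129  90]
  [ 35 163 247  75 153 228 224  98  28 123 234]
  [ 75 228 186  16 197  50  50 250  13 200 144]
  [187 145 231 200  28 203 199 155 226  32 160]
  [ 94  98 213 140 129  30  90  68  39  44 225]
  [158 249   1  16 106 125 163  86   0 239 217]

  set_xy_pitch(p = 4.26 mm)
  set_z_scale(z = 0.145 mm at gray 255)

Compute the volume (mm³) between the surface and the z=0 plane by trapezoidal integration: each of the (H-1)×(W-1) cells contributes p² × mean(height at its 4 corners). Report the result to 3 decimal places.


height_mm = gray/255 × 0.145; cell vol = 4.26² × mean(4 corners)
unit = 4.26² × 0.145 / (4×255) = 0.00257981 mm³ per gray-sum
row 0: Σ corner-gray over 10 cells = 4782  → 12.3366
row 1: Σ corner-gray over 10 cells = 5604  → 14.4572
row 2: Σ corner-gray over 10 cells = 5686  → 14.6688
row 3: Σ corner-gray over 10 cells = 5546  → 14.3076
row 4: Σ corner-gray over 10 cells = 5784  → 14.9216
row 5: Σ corner-gray over 10 cells = 5206  → 13.4305
row 6: Σ corner-gray over 10 cells = 4366  → 11.2634
Σ rows: total corner-gray = 36974  → 95.3857 mm³

95.386


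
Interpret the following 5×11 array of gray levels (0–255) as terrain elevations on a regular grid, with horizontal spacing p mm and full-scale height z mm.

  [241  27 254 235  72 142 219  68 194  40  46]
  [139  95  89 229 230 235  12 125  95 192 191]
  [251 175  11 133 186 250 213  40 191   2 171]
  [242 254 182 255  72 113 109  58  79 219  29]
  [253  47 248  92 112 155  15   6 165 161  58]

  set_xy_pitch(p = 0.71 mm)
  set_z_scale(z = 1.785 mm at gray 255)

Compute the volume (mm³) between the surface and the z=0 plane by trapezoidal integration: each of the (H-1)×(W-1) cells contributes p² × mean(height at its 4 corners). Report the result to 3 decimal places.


19.870

height_mm = gray/255 × 1.785; cell vol = 0.71² × mean(4 corners)
unit = 0.71² × 1.785 / (4×255) = 0.000882175 mm³ per gray-sum
row 0: Σ corner-gray over 10 cells = 5723  → 5.0487
row 1: Σ corner-gray over 10 cells = 5758  → 5.0796
row 2: Σ corner-gray over 10 cells = 5777  → 5.0963
row 3: Σ corner-gray over 10 cells = 5266  → 4.6455
Σ rows: total corner-gray = 22524  → 19.8701 mm³


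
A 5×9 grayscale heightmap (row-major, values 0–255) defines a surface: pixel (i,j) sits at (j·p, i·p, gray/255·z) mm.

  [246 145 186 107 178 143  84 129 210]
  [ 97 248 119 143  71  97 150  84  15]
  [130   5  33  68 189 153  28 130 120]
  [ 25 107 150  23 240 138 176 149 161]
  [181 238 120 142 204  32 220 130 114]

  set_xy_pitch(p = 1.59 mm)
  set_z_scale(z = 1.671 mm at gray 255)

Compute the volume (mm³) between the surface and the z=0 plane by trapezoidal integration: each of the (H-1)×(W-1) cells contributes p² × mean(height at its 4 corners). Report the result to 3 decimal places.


66.129

height_mm = gray/255 × 1.671; cell vol = 1.59² × mean(4 corners)
unit = 1.59² × 1.671 / (4×255) = 0.00414162 mm³ per gray-sum
row 0: Σ corner-gray over 8 cells = 4336  → 17.9581
row 1: Σ corner-gray over 8 cells = 3398  → 14.0732
row 2: Σ corner-gray over 8 cells = 3614  → 14.9678
row 3: Σ corner-gray over 8 cells = 4619  → 19.1302
Σ rows: total corner-gray = 15967  → 66.1293 mm³


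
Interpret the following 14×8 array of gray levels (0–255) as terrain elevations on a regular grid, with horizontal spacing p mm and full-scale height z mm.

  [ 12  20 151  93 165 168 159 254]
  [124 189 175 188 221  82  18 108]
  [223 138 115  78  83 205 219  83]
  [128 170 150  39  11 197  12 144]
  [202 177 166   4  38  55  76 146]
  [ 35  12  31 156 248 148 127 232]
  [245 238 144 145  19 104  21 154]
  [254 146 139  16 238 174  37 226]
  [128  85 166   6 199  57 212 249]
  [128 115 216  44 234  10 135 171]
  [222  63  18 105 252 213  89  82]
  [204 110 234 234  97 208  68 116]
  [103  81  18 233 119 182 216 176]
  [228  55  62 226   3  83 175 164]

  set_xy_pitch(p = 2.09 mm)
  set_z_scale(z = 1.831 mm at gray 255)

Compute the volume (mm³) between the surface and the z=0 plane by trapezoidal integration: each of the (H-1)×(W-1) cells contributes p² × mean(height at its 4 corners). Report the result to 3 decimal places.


height_mm = gray/255 × 1.831; cell vol = 2.09² × mean(4 corners)
unit = 2.09² × 1.831 / (4×255) = 0.00784117 mm³ per gray-sum
row 0: Σ corner-gray over 7 cells = 3756  → 29.4514
row 1: Σ corner-gray over 7 cells = 3960  → 31.0510
row 2: Σ corner-gray over 7 cells = 3412  → 26.7541
row 3: Σ corner-gray over 7 cells = 2810  → 22.0337
row 4: Σ corner-gray over 7 cells = 3091  → 24.2370
row 5: Σ corner-gray over 7 cells = 3452  → 27.0677
row 6: Σ corner-gray over 7 cells = 3721  → 29.1770
row 7: Σ corner-gray over 7 cells = 3807  → 29.8513
row 8: Σ corner-gray over 7 cells = 3634  → 28.4948
row 9: Σ corner-gray over 7 cells = 3591  → 28.1576
row 10: Σ corner-gray over 7 cells = 4006  → 31.4117
row 11: Σ corner-gray over 7 cells = 4199  → 32.9251
row 12: Σ corner-gray over 7 cells = 3577  → 28.0479
Σ rows: total corner-gray = 47016  → 368.6603 mm³

368.660


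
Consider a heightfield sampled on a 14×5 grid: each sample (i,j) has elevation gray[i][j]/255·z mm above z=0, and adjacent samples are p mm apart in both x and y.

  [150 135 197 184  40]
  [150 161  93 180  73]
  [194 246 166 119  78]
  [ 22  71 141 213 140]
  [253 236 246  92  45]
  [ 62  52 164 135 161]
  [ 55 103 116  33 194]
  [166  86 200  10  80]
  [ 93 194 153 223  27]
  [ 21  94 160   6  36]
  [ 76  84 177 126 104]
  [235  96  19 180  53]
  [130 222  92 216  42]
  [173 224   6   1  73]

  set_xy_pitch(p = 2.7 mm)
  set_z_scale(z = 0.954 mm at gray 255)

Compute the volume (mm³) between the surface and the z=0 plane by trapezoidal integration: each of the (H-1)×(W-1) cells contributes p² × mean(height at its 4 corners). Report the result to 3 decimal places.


height_mm = gray/255 × 0.954; cell vol = 2.7² × mean(4 corners)
unit = 2.7² × 0.954 / (4×255) = 0.00681829 mm³ per gray-sum
row 0: Σ corner-gray over 4 cells = 2313  → 15.7707
row 1: Σ corner-gray over 4 cells = 2425  → 16.5344
row 2: Σ corner-gray over 4 cells = 2346  → 15.9957
row 3: Σ corner-gray over 4 cells = 2458  → 16.7594
row 4: Σ corner-gray over 4 cells = 2371  → 16.1662
row 5: Σ corner-gray over 4 cells = 1678  → 11.4411
row 6: Σ corner-gray over 4 cells = 1591  → 10.8479
row 7: Σ corner-gray over 4 cells = 2098  → 14.3048
row 8: Σ corner-gray over 4 cells = 1837  → 12.5252
row 9: Σ corner-gray over 4 cells = 1531  → 10.4388
row 10: Σ corner-gray over 4 cells = 1832  → 12.4911
row 11: Σ corner-gray over 4 cells = 2110  → 14.3866
row 12: Σ corner-gray over 4 cells = 1940  → 13.2275
Σ rows: total corner-gray = 26530  → 180.8893 mm³

180.889
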